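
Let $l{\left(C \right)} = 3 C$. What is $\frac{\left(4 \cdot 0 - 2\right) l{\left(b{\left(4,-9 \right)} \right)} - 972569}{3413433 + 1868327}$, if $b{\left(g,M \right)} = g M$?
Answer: $- \frac{972353}{5281760} \approx -0.1841$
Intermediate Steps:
$b{\left(g,M \right)} = M g$
$\frac{\left(4 \cdot 0 - 2\right) l{\left(b{\left(4,-9 \right)} \right)} - 972569}{3413433 + 1868327} = \frac{\left(4 \cdot 0 - 2\right) 3 \left(\left(-9\right) 4\right) - 972569}{3413433 + 1868327} = \frac{\left(0 - 2\right) 3 \left(-36\right) - 972569}{5281760} = \left(\left(-2\right) \left(-108\right) - 972569\right) \frac{1}{5281760} = \left(216 - 972569\right) \frac{1}{5281760} = \left(-972353\right) \frac{1}{5281760} = - \frac{972353}{5281760}$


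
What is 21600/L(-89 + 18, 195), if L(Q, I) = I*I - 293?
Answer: 5400/9433 ≈ 0.57246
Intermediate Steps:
L(Q, I) = -293 + I**2 (L(Q, I) = I**2 - 293 = -293 + I**2)
21600/L(-89 + 18, 195) = 21600/(-293 + 195**2) = 21600/(-293 + 38025) = 21600/37732 = 21600*(1/37732) = 5400/9433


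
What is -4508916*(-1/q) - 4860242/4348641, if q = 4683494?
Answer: -1577628631196/10183417015827 ≈ -0.15492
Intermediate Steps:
-4508916*(-1/q) - 4860242/4348641 = -4508916/((-1*4683494)) - 4860242/4348641 = -4508916/(-4683494) - 4860242*1/4348641 = -4508916*(-1/4683494) - 4860242/4348641 = 2254458/2341747 - 4860242/4348641 = -1577628631196/10183417015827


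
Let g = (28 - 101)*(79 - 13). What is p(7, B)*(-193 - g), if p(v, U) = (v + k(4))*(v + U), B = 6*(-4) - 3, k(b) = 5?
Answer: -1110000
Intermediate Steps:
g = -4818 (g = -73*66 = -4818)
B = -27 (B = -24 - 3 = -27)
p(v, U) = (5 + v)*(U + v) (p(v, U) = (v + 5)*(v + U) = (5 + v)*(U + v))
p(7, B)*(-193 - g) = (7² + 5*(-27) + 5*7 - 27*7)*(-193 - 1*(-4818)) = (49 - 135 + 35 - 189)*(-193 + 4818) = -240*4625 = -1110000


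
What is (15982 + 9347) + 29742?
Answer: 55071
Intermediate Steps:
(15982 + 9347) + 29742 = 25329 + 29742 = 55071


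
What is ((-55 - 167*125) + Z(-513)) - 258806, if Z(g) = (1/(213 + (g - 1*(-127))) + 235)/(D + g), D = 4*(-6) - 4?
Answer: -26181372102/93593 ≈ -2.7974e+5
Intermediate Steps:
D = -28 (D = -24 - 4 = -28)
Z(g) = (235 + 1/(340 + g))/(-28 + g) (Z(g) = (1/(213 + (g - 1*(-127))) + 235)/(-28 + g) = (1/(213 + (g + 127)) + 235)/(-28 + g) = (1/(213 + (127 + g)) + 235)/(-28 + g) = (1/(340 + g) + 235)/(-28 + g) = (235 + 1/(340 + g))/(-28 + g))
((-55 - 167*125) + Z(-513)) - 258806 = ((-55 - 167*125) + (79901 + 235*(-513))/(-9520 + (-513)² + 312*(-513))) - 258806 = ((-55 - 20875) + (79901 - 120555)/(-9520 + 263169 - 160056)) - 258806 = (-20930 - 40654/93593) - 258806 = -1958942144/93593 - 258806 = -26181372102/93593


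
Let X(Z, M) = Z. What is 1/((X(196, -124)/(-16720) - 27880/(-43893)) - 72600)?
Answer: -183472740/13320006536357 ≈ -1.3774e-5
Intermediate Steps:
1/((X(196, -124)/(-16720) - 27880/(-43893)) - 72600) = 1/((196/(-16720) - 27880/(-43893)) - 72600) = 1/((196*(-1/16720) - 27880*(-1/43893)) - 72600) = 1/((-49/4180 + 27880/43893) - 72600) = 1/(114387643/183472740 - 72600) = 1/(-13320006536357/183472740) = -183472740/13320006536357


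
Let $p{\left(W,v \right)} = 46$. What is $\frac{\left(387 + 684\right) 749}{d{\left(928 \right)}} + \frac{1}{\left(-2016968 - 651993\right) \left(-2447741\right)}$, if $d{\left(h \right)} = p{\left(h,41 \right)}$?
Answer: $\frac{5240575457837813125}{300514562286646} \approx 17439.0$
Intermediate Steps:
$d{\left(h \right)} = 46$
$\frac{\left(387 + 684\right) 749}{d{\left(928 \right)}} + \frac{1}{\left(-2016968 - 651993\right) \left(-2447741\right)} = \frac{\left(387 + 684\right) 749}{46} + \frac{1}{\left(-2016968 - 651993\right) \left(-2447741\right)} = 1071 \cdot 749 \cdot \frac{1}{46} + \frac{1}{-2668961} \left(- \frac{1}{2447741}\right) = 802179 \cdot \frac{1}{46} - - \frac{1}{6532925267101} = \frac{802179}{46} + \frac{1}{6532925267101} = \frac{5240575457837813125}{300514562286646}$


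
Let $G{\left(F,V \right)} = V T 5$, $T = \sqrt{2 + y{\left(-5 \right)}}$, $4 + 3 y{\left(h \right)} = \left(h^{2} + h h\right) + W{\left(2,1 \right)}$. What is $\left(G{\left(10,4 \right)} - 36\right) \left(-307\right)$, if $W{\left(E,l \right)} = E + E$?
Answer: $11052 - \frac{12280 \sqrt{42}}{3} \approx -15476.0$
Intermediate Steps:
$W{\left(E,l \right)} = 2 E$
$y{\left(h \right)} = \frac{2 h^{2}}{3}$ ($y{\left(h \right)} = - \frac{4}{3} + \frac{\left(h^{2} + h h\right) + 2 \cdot 2}{3} = - \frac{4}{3} + \frac{\left(h^{2} + h^{2}\right) + 4}{3} = - \frac{4}{3} + \frac{2 h^{2} + 4}{3} = - \frac{4}{3} + \frac{4 + 2 h^{2}}{3} = - \frac{4}{3} + \left(\frac{4}{3} + \frac{2 h^{2}}{3}\right) = \frac{2 h^{2}}{3}$)
$T = \frac{2 \sqrt{42}}{3}$ ($T = \sqrt{2 + \frac{2 \left(-5\right)^{2}}{3}} = \sqrt{2 + \frac{2}{3} \cdot 25} = \sqrt{2 + \frac{50}{3}} = \sqrt{\frac{56}{3}} = \frac{2 \sqrt{42}}{3} \approx 4.3205$)
$G{\left(F,V \right)} = \frac{10 V \sqrt{42}}{3}$ ($G{\left(F,V \right)} = V \frac{2 \sqrt{42}}{3} \cdot 5 = \frac{2 V \sqrt{42}}{3} \cdot 5 = \frac{10 V \sqrt{42}}{3}$)
$\left(G{\left(10,4 \right)} - 36\right) \left(-307\right) = \left(\frac{10}{3} \cdot 4 \sqrt{42} - 36\right) \left(-307\right) = \left(\frac{40 \sqrt{42}}{3} - 36\right) \left(-307\right) = \left(-36 + \frac{40 \sqrt{42}}{3}\right) \left(-307\right) = 11052 - \frac{12280 \sqrt{42}}{3}$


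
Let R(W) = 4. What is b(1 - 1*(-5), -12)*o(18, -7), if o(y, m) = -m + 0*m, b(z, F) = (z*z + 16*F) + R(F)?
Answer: -1064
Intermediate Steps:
b(z, F) = 4 + z² + 16*F (b(z, F) = (z*z + 16*F) + 4 = (z² + 16*F) + 4 = 4 + z² + 16*F)
o(y, m) = -m (o(y, m) = -m + 0 = -m)
b(1 - 1*(-5), -12)*o(18, -7) = (4 + (1 - 1*(-5))² + 16*(-12))*(-1*(-7)) = (4 + (1 + 5)² - 192)*7 = (4 + 6² - 192)*7 = (4 + 36 - 192)*7 = -152*7 = -1064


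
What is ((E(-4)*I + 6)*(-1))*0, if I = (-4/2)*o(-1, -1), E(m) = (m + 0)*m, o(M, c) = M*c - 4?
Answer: 0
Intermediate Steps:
o(M, c) = -4 + M*c
E(m) = m² (E(m) = m*m = m²)
I = 6 (I = (-4/2)*(-4 - 1*(-1)) = (-4*½)*(-4 + 1) = -2*(-3) = 6)
((E(-4)*I + 6)*(-1))*0 = (((-4)²*6 + 6)*(-1))*0 = ((16*6 + 6)*(-1))*0 = ((96 + 6)*(-1))*0 = (102*(-1))*0 = -102*0 = 0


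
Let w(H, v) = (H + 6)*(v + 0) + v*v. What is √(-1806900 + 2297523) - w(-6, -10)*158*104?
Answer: -1643200 + √490623 ≈ -1.6425e+6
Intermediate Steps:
w(H, v) = v² + v*(6 + H) (w(H, v) = (6 + H)*v + v² = v*(6 + H) + v² = v² + v*(6 + H))
√(-1806900 + 2297523) - w(-6, -10)*158*104 = √(-1806900 + 2297523) - -10*(6 - 6 - 10)*158*104 = √490623 - -10*(-10)*158*104 = √490623 - 100*158*104 = √490623 - 15800*104 = √490623 - 1*1643200 = √490623 - 1643200 = -1643200 + √490623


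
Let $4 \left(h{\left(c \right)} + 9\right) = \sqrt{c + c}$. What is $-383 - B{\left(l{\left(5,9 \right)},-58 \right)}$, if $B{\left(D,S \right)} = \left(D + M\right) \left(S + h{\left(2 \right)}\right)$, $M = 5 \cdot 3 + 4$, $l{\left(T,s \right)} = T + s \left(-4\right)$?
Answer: $-1181$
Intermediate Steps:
$l{\left(T,s \right)} = T - 4 s$
$h{\left(c \right)} = -9 + \frac{\sqrt{2} \sqrt{c}}{4}$ ($h{\left(c \right)} = -9 + \frac{\sqrt{c + c}}{4} = -9 + \frac{\sqrt{2 c}}{4} = -9 + \frac{\sqrt{2} \sqrt{c}}{4}$)
$M = 19$ ($M = 15 + 4 = 19$)
$B{\left(D,S \right)} = \left(19 + D\right) \left(- \frac{17}{2} + S\right)$ ($B{\left(D,S \right)} = \left(D + 19\right) \left(S - \left(9 - \frac{\sqrt{2} \sqrt{2}}{4}\right)\right) = \left(19 + D\right) \left(S + \left(-9 + \frac{1}{2}\right)\right) = \left(19 + D\right) \left(S - \frac{17}{2}\right) = \left(19 + D\right) \left(- \frac{17}{2} + S\right)$)
$-383 - B{\left(l{\left(5,9 \right)},-58 \right)} = -383 - \left(- \frac{323}{2} + 19 \left(-58\right) - \frac{17 \left(5 - 36\right)}{2} + \left(5 - 36\right) \left(-58\right)\right) = -383 - \left(- \frac{323}{2} - 1102 - \frac{17 \left(5 - 36\right)}{2} + \left(5 - 36\right) \left(-58\right)\right) = -383 - \left(- \frac{323}{2} - 1102 - - \frac{527}{2} - -1798\right) = -383 - \left(- \frac{323}{2} - 1102 + \frac{527}{2} + 1798\right) = -383 - 798 = -1181$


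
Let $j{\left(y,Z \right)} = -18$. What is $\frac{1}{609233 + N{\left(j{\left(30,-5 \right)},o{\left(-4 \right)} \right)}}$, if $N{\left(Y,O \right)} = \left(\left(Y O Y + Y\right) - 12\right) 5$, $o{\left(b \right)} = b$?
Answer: $\frac{1}{602603} \approx 1.6595 \cdot 10^{-6}$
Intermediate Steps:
$N{\left(Y,O \right)} = -60 + 5 Y + 5 O Y^{2}$ ($N{\left(Y,O \right)} = \left(\left(O Y Y + Y\right) - 12\right) 5 = \left(\left(O Y^{2} + Y\right) - 12\right) 5 = \left(\left(Y + O Y^{2}\right) - 12\right) 5 = \left(-12 + Y + O Y^{2}\right) 5 = -60 + 5 Y + 5 O Y^{2}$)
$\frac{1}{609233 + N{\left(j{\left(30,-5 \right)},o{\left(-4 \right)} \right)}} = \frac{1}{609233 + \left(-60 + 5 \left(-18\right) + 5 \left(-4\right) \left(-18\right)^{2}\right)} = \frac{1}{609233 - \left(150 + 6480\right)} = \frac{1}{609233 - 6630} = \frac{1}{602603}$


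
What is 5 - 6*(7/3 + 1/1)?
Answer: -15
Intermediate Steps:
5 - 6*(7/3 + 1/1) = 5 - 6*(7*(⅓) + 1*1) = 5 - 6*(7/3 + 1) = 5 - 6*10/3 = 5 - 20 = -15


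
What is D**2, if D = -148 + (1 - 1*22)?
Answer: 28561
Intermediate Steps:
D = -169 (D = -148 + (1 - 22) = -148 - 21 = -169)
D**2 = (-169)**2 = 28561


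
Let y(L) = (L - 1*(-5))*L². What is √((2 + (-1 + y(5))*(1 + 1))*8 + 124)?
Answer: 2*√1031 ≈ 64.218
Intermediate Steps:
y(L) = L²*(5 + L) (y(L) = (L + 5)*L² = (5 + L)*L² = L²*(5 + L))
√((2 + (-1 + y(5))*(1 + 1))*8 + 124) = √((2 + (-1 + 5²*(5 + 5))*(1 + 1))*8 + 124) = √((2 + (-1 + 25*10)*2)*8 + 124) = √((2 + (-1 + 250)*2)*8 + 124) = √((2 + 249*2)*8 + 124) = √((2 + 498)*8 + 124) = √(500*8 + 124) = √(4000 + 124) = √4124 = 2*√1031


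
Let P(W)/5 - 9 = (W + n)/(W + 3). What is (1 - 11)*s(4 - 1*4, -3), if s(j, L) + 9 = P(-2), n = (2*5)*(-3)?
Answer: 1240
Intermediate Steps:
n = -30 (n = 10*(-3) = -30)
P(W) = 45 + 5*(-30 + W)/(3 + W) (P(W) = 45 + 5*((W - 30)/(W + 3)) = 45 + 5*((-30 + W)/(3 + W)) = 45 + 5*(-30 + W)/(3 + W))
s(j, L) = -124 (s(j, L) = -9 + 5*(-3 + 10*(-2))/(3 - 2) = -9 + 5*(-3 - 20)/1 = -9 + 5*1*(-23) = -9 - 115 = -124)
(1 - 11)*s(4 - 1*4, -3) = (1 - 11)*(-124) = -10*(-124) = 1240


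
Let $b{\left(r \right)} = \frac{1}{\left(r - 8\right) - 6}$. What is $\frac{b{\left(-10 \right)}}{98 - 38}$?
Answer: $- \frac{1}{1440} \approx -0.00069444$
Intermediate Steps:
$b{\left(r \right)} = \frac{1}{-14 + r}$ ($b{\left(r \right)} = \frac{1}{\left(r - 8\right) - 6} = \frac{1}{\left(-8 + r\right) - 6} = \frac{1}{-14 + r}$)
$\frac{b{\left(-10 \right)}}{98 - 38} = \frac{1}{\left(-14 - 10\right) \left(98 - 38\right)} = \frac{1}{\left(-24\right) 60} = \left(- \frac{1}{24}\right) \frac{1}{60} = - \frac{1}{1440}$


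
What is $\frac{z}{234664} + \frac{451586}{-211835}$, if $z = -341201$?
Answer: $- \frac{178249290939}{49710048440} \approx -3.5858$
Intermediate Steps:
$\frac{z}{234664} + \frac{451586}{-211835} = - \frac{341201}{234664} + \frac{451586}{-211835} = \left(-341201\right) \frac{1}{234664} + 451586 \left(- \frac{1}{211835}\right) = - \frac{341201}{234664} - \frac{451586}{211835} = - \frac{178249290939}{49710048440}$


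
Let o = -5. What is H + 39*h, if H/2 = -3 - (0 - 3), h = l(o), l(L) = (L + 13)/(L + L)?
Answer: -156/5 ≈ -31.200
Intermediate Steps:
l(L) = (13 + L)/(2*L) (l(L) = (13 + L)/((2*L)) = (13 + L)*(1/(2*L)) = (13 + L)/(2*L))
h = -4/5 (h = (1/2)*(13 - 5)/(-5) = (1/2)*(-1/5)*8 = -4/5 ≈ -0.80000)
H = 0 (H = 2*(-3 - (0 - 3)) = 2*(-3 - 1*(-3)) = 2*(-3 + 3) = 2*0 = 0)
H + 39*h = 0 + 39*(-4/5) = 0 - 156/5 = -156/5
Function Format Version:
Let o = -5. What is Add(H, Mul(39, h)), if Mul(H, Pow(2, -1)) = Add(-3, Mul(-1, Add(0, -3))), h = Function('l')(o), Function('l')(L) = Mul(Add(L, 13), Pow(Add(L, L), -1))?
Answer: Rational(-156, 5) ≈ -31.200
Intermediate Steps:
Function('l')(L) = Mul(Rational(1, 2), Pow(L, -1), Add(13, L)) (Function('l')(L) = Mul(Add(13, L), Pow(Mul(2, L), -1)) = Mul(Add(13, L), Mul(Rational(1, 2), Pow(L, -1))) = Mul(Rational(1, 2), Pow(L, -1), Add(13, L)))
h = Rational(-4, 5) (h = Mul(Rational(1, 2), Pow(-5, -1), Add(13, -5)) = Mul(Rational(1, 2), Rational(-1, 5), 8) = Rational(-4, 5) ≈ -0.80000)
H = 0 (H = Mul(2, Add(-3, Mul(-1, Add(0, -3)))) = Mul(2, Add(-3, Mul(-1, -3))) = Mul(2, Add(-3, 3)) = Mul(2, 0) = 0)
Add(H, Mul(39, h)) = Add(0, Mul(39, Rational(-4, 5))) = Add(0, Rational(-156, 5)) = Rational(-156, 5)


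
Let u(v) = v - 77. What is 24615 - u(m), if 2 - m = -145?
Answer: 24545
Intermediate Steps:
m = 147 (m = 2 - 1*(-145) = 2 + 145 = 147)
u(v) = -77 + v
24615 - u(m) = 24615 - (-77 + 147) = 24615 - 1*70 = 24615 - 70 = 24545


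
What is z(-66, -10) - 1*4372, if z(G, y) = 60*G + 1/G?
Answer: -549913/66 ≈ -8332.0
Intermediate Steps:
z(G, y) = 1/G + 60*G
z(-66, -10) - 1*4372 = (1/(-66) + 60*(-66)) - 1*4372 = (-1/66 - 3960) - 4372 = -261361/66 - 4372 = -549913/66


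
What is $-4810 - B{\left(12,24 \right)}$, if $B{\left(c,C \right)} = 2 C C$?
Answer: $-5962$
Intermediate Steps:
$B{\left(c,C \right)} = 2 C^{2}$
$-4810 - B{\left(12,24 \right)} = -4810 - 2 \cdot 24^{2} = -4810 - 2 \cdot 576 = -4810 - 1152 = -5962$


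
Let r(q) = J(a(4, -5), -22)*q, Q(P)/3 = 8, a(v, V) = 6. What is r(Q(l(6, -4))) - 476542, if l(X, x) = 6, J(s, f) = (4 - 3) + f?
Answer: -477046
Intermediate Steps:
J(s, f) = 1 + f
Q(P) = 24 (Q(P) = 3*8 = 24)
r(q) = -21*q (r(q) = (1 - 22)*q = -21*q)
r(Q(l(6, -4))) - 476542 = -21*24 - 476542 = -504 - 476542 = -477046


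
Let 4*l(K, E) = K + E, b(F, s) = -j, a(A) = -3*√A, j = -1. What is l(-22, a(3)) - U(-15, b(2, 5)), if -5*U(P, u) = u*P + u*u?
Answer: -83/10 - 3*√3/4 ≈ -9.5990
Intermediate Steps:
b(F, s) = 1 (b(F, s) = -1*(-1) = 1)
U(P, u) = -u²/5 - P*u/5 (U(P, u) = -(u*P + u*u)/5 = -(P*u + u²)/5 = -(u² + P*u)/5 = -u²/5 - P*u/5)
l(K, E) = E/4 + K/4 (l(K, E) = (K + E)/4 = (E + K)/4 = E/4 + K/4)
l(-22, a(3)) - U(-15, b(2, 5)) = ((-3*√3)/4 + (¼)*(-22)) - (-1)*(-15 + 1)/5 = (-3*√3/4 - 11/2) - (-1)*(-14)/5 = (-11/2 - 3*√3/4) - 1*14/5 = (-11/2 - 3*√3/4) - 14/5 = -83/10 - 3*√3/4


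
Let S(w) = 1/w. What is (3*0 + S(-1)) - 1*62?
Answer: -63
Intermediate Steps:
S(w) = 1/w
(3*0 + S(-1)) - 1*62 = (3*0 + 1/(-1)) - 1*62 = (0 - 1) - 62 = -1 - 62 = -63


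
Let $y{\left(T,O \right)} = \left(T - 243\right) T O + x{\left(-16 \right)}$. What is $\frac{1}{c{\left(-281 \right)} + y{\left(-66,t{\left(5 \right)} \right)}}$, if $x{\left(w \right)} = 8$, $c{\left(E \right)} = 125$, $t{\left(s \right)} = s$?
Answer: $\frac{1}{102103} \approx 9.794 \cdot 10^{-6}$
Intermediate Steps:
$y{\left(T,O \right)} = 8 + O T \left(-243 + T\right)$ ($y{\left(T,O \right)} = \left(T - 243\right) T O + 8 = \left(-243 + T\right) T O + 8 = T \left(-243 + T\right) O + 8 = O T \left(-243 + T\right) + 8 = 8 + O T \left(-243 + T\right)$)
$\frac{1}{c{\left(-281 \right)} + y{\left(-66,t{\left(5 \right)} \right)}} = \frac{1}{125 + \left(8 + 5 \left(-66\right)^{2} - 1215 \left(-66\right)\right)} = \frac{1}{125 + \left(8 + 5 \cdot 4356 + 80190\right)} = \frac{1}{125 + \left(8 + 21780 + 80190\right)} = \frac{1}{125 + 101978} = \frac{1}{102103}$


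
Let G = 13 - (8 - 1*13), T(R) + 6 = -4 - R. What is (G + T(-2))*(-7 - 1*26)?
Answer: -330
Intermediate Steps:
T(R) = -10 - R (T(R) = -6 + (-4 - R) = -10 - R)
G = 18 (G = 13 - (8 - 13) = 13 - 1*(-5) = 13 + 5 = 18)
(G + T(-2))*(-7 - 1*26) = (18 + (-10 - 1*(-2)))*(-7 - 1*26) = (18 + (-10 + 2))*(-7 - 26) = (18 - 8)*(-33) = 10*(-33) = -330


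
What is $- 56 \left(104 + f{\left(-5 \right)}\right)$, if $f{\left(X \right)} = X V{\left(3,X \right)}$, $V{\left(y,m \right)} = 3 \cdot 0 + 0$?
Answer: $-5824$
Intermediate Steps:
$V{\left(y,m \right)} = 0$ ($V{\left(y,m \right)} = 0 + 0 = 0$)
$f{\left(X \right)} = 0$ ($f{\left(X \right)} = X 0 = 0$)
$- 56 \left(104 + f{\left(-5 \right)}\right) = - 56 \left(104 + 0\right) = \left(-56\right) 104 = -5824$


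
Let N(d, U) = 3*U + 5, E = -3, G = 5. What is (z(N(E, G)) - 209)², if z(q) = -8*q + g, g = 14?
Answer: 126025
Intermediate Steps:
N(d, U) = 5 + 3*U
z(q) = 14 - 8*q (z(q) = -8*q + 14 = 14 - 8*q)
(z(N(E, G)) - 209)² = ((14 - 8*(5 + 3*5)) - 209)² = ((14 - 8*(5 + 15)) - 209)² = ((14 - 8*20) - 209)² = ((14 - 160) - 209)² = (-146 - 209)² = (-355)² = 126025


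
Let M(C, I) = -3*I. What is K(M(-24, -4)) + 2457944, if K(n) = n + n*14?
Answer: 2458124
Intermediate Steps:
K(n) = 15*n (K(n) = n + 14*n = 15*n)
K(M(-24, -4)) + 2457944 = 15*(-3*(-4)) + 2457944 = 15*12 + 2457944 = 180 + 2457944 = 2458124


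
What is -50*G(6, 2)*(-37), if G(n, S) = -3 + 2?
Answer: -1850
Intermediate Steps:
G(n, S) = -1
-50*G(6, 2)*(-37) = -50*(-1)*(-37) = 50*(-37) = -1850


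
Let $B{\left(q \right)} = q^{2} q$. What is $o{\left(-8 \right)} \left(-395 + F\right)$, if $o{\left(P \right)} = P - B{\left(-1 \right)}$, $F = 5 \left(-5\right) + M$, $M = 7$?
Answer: $2891$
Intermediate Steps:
$B{\left(q \right)} = q^{3}$
$F = -18$ ($F = 5 \left(-5\right) + 7 = -25 + 7 = -18$)
$o{\left(P \right)} = 1 + P$ ($o{\left(P \right)} = P - \left(-1\right)^{3} = P - -1 = P + 1 = 1 + P$)
$o{\left(-8 \right)} \left(-395 + F\right) = \left(1 - 8\right) \left(-395 - 18\right) = \left(-7\right) \left(-413\right) = 2891$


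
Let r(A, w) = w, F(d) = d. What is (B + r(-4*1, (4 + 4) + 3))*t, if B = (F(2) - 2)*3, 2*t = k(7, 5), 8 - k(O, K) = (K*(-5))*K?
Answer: 1463/2 ≈ 731.50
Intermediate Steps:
k(O, K) = 8 + 5*K**2 (k(O, K) = 8 - K*(-5)*K = 8 - (-5*K)*K = 8 - (-5)*K**2 = 8 + 5*K**2)
t = 133/2 (t = (8 + 5*5**2)/2 = (8 + 5*25)/2 = (8 + 125)/2 = (1/2)*133 = 133/2 ≈ 66.500)
B = 0 (B = (2 - 2)*3 = 0*3 = 0)
(B + r(-4*1, (4 + 4) + 3))*t = (0 + ((4 + 4) + 3))*(133/2) = (0 + (8 + 3))*(133/2) = (0 + 11)*(133/2) = 11*(133/2) = 1463/2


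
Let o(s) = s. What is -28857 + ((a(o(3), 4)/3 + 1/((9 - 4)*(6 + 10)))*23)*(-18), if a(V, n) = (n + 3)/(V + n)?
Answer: -1160007/40 ≈ -29000.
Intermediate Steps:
a(V, n) = (3 + n)/(V + n)
-28857 + ((a(o(3), 4)/3 + 1/((9 - 4)*(6 + 10)))*23)*(-18) = -28857 + ((((3 + 4)/(3 + 4))/3 + 1/((9 - 4)*(6 + 10)))*23)*(-18) = -28857 + (((7/7)*(1/3) + 1/(5*16))*23)*(-18) = -28857 + ((((1/7)*7)*(1/3) + 1/80)*23)*(-18) = -28857 + ((1*(1/3) + 1*(1/80))*23)*(-18) = -28857 + ((1/3 + 1/80)*23)*(-18) = -28857 + ((83/240)*23)*(-18) = -28857 + (1909/240)*(-18) = -28857 - 5727/40 = -1160007/40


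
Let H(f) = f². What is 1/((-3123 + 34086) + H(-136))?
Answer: 1/49459 ≈ 2.0219e-5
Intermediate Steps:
1/((-3123 + 34086) + H(-136)) = 1/((-3123 + 34086) + (-136)²) = 1/(30963 + 18496) = 1/49459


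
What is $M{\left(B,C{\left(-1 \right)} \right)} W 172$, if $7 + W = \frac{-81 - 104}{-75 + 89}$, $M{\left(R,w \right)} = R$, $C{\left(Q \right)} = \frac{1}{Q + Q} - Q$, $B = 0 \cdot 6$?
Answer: $0$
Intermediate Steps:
$B = 0$
$C{\left(Q \right)} = \frac{1}{2 Q} - Q$
$W = - \frac{283}{14}$ ($W = -7 + \frac{-81 - 104}{-75 + 89} = -7 - \frac{185}{14} = - \frac{283}{14} \approx -20.214$)
$M{\left(B,C{\left(-1 \right)} \right)} W 172 = 0 \left(- \frac{283}{14}\right) 172 = 0 \cdot 172 = 0$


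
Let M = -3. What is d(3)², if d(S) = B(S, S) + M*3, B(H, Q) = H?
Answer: 36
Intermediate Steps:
d(S) = -9 + S (d(S) = S - 3*3 = S - 9 = -9 + S)
d(3)² = (-9 + 3)² = (-6)² = 36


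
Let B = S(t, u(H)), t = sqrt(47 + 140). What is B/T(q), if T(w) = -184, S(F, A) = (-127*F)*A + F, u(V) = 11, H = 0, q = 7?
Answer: 349*sqrt(187)/46 ≈ 103.75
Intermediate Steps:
t = sqrt(187) ≈ 13.675
S(F, A) = F - 127*A*F (S(F, A) = -127*A*F + F = F - 127*A*F)
B = -1396*sqrt(187) (B = sqrt(187)*(1 - 127*11) = sqrt(187)*(1 - 1397) = sqrt(187)*(-1396) = -1396*sqrt(187) ≈ -19090.)
B/T(q) = -1396*sqrt(187)/(-184) = -1396*sqrt(187)*(-1/184) = 349*sqrt(187)/46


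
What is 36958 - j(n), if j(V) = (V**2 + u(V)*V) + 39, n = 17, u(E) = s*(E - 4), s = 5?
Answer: 35525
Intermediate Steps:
u(E) = -20 + 5*E (u(E) = 5*(E - 4) = 5*(-4 + E) = -20 + 5*E)
j(V) = 39 + V**2 + V*(-20 + 5*V) (j(V) = (V**2 + (-20 + 5*V)*V) + 39 = (V**2 + V*(-20 + 5*V)) + 39 = 39 + V**2 + V*(-20 + 5*V))
36958 - j(n) = 36958 - (39 - 20*17 + 6*17**2) = 36958 - (39 - 340 + 6*289) = 36958 - (39 - 340 + 1734) = 36958 - 1*1433 = 36958 - 1433 = 35525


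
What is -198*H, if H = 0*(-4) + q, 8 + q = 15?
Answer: -1386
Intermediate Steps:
q = 7 (q = -8 + 15 = 7)
H = 7 (H = 0*(-4) + 7 = 0 + 7 = 7)
-198*H = -198*7 = -1386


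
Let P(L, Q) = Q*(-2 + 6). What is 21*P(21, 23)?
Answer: 1932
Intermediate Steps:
P(L, Q) = 4*Q (P(L, Q) = Q*4 = 4*Q)
21*P(21, 23) = 21*(4*23) = 21*92 = 1932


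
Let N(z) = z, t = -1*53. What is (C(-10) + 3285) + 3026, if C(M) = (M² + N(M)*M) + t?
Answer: 6458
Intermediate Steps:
t = -53
C(M) = -53 + 2*M² (C(M) = (M² + M*M) - 53 = (M² + M²) - 53 = 2*M² - 53 = -53 + 2*M²)
(C(-10) + 3285) + 3026 = ((-53 + 2*(-10)²) + 3285) + 3026 = ((-53 + 2*100) + 3285) + 3026 = ((-53 + 200) + 3285) + 3026 = (147 + 3285) + 3026 = 3432 + 3026 = 6458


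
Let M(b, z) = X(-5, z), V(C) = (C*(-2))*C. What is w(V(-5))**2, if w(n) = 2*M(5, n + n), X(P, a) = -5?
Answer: 100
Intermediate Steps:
V(C) = -2*C**2 (V(C) = (-2*C)*C = -2*C**2)
M(b, z) = -5
w(n) = -10 (w(n) = 2*(-5) = -10)
w(V(-5))**2 = (-10)**2 = 100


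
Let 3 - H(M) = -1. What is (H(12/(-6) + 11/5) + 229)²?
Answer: 54289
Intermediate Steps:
H(M) = 4 (H(M) = 3 - 1*(-1) = 3 + 1 = 4)
(H(12/(-6) + 11/5) + 229)² = (4 + 229)² = 233² = 54289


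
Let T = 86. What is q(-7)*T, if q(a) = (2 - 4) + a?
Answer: -774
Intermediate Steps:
q(a) = -2 + a
q(-7)*T = (-2 - 7)*86 = -9*86 = -774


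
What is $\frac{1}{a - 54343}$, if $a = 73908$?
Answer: $\frac{1}{19565} \approx 5.1112 \cdot 10^{-5}$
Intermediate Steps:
$\frac{1}{a - 54343} = \frac{1}{73908 - 54343} = \frac{1}{19565}$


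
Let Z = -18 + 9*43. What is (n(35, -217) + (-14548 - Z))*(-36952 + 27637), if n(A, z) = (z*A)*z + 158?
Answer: -15214711140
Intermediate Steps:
Z = 369 (Z = -18 + 387 = 369)
n(A, z) = 158 + A*z² (n(A, z) = (A*z)*z + 158 = A*z² + 158 = 158 + A*z²)
(n(35, -217) + (-14548 - Z))*(-36952 + 27637) = ((158 + 35*(-217)²) + (-14548 - 1*369))*(-36952 + 27637) = ((158 + 35*47089) + (-14548 - 369))*(-9315) = ((158 + 1648115) - 14917)*(-9315) = (1648273 - 14917)*(-9315) = 1633356*(-9315) = -15214711140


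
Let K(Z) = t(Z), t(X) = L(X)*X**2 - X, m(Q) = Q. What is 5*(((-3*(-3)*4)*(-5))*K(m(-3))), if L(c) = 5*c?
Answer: 118800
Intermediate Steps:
t(X) = -X + 5*X**3 (t(X) = (5*X)*X**2 - X = 5*X**3 - X = -X + 5*X**3)
K(Z) = -Z + 5*Z**3
5*(((-3*(-3)*4)*(-5))*K(m(-3))) = 5*(((-3*(-3)*4)*(-5))*(-1*(-3) + 5*(-3)**3)) = 5*(((9*4)*(-5))*(3 + 5*(-27))) = 5*((36*(-5))*(3 - 135)) = 5*(-180*(-132)) = 5*23760 = 118800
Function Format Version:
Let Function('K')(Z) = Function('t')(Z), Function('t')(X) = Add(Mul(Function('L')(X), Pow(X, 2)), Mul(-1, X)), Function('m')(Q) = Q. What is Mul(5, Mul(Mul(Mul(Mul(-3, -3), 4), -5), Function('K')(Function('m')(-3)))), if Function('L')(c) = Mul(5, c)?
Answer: 118800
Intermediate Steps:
Function('t')(X) = Add(Mul(-1, X), Mul(5, Pow(X, 3))) (Function('t')(X) = Add(Mul(Mul(5, X), Pow(X, 2)), Mul(-1, X)) = Add(Mul(5, Pow(X, 3)), Mul(-1, X)) = Add(Mul(-1, X), Mul(5, Pow(X, 3))))
Function('K')(Z) = Add(Mul(-1, Z), Mul(5, Pow(Z, 3)))
Mul(5, Mul(Mul(Mul(Mul(-3, -3), 4), -5), Function('K')(Function('m')(-3)))) = Mul(5, Mul(Mul(Mul(Mul(-3, -3), 4), -5), Add(Mul(-1, -3), Mul(5, Pow(-3, 3))))) = Mul(5, Mul(Mul(Mul(9, 4), -5), Add(3, Mul(5, -27)))) = Mul(5, Mul(Mul(36, -5), Add(3, -135))) = Mul(5, Mul(-180, -132)) = Mul(5, 23760) = 118800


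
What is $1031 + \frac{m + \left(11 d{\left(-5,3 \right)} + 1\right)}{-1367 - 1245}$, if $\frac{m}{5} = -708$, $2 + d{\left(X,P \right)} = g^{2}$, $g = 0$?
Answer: $\frac{2696533}{2612} \approx 1032.4$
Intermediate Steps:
$d{\left(X,P \right)} = -2$ ($d{\left(X,P \right)} = -2 + 0^{2} = -2 + 0 = -2$)
$m = -3540$ ($m = 5 \left(-708\right) = -3540$)
$1031 + \frac{m + \left(11 d{\left(-5,3 \right)} + 1\right)}{-1367 - 1245} = 1031 + \frac{-3540 + \left(11 \left(-2\right) + 1\right)}{-1367 - 1245} = 1031 + \frac{-3540 + \left(-22 + 1\right)}{-2612} = 1031 + \left(-3540 - 21\right) \left(- \frac{1}{2612}\right) = 1031 - - \frac{3561}{2612} = 1031 + \frac{3561}{2612} = \frac{2696533}{2612}$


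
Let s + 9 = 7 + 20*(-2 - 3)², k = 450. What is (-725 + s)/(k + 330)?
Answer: -227/780 ≈ -0.29103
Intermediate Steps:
s = 498 (s = -9 + (7 + 20*(-2 - 3)²) = -9 + (7 + 20*(-5)²) = -9 + (7 + 20*25) = -9 + (7 + 500) = -9 + 507 = 498)
(-725 + s)/(k + 330) = (-725 + 498)/(450 + 330) = -227/780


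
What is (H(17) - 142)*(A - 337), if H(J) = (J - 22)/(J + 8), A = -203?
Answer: 76788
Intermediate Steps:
H(J) = (-22 + J)/(8 + J)
(H(17) - 142)*(A - 337) = ((-22 + 17)/(8 + 17) - 142)*(-203 - 337) = (-5/25 - 142)*(-540) = ((1/25)*(-5) - 142)*(-540) = (-⅕ - 142)*(-540) = -711/5*(-540) = 76788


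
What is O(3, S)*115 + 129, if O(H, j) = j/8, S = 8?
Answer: 244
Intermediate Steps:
O(H, j) = j/8 (O(H, j) = j*(⅛) = j/8)
O(3, S)*115 + 129 = ((⅛)*8)*115 + 129 = 1*115 + 129 = 115 + 129 = 244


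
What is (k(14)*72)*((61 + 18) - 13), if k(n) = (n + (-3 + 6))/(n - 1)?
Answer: 80784/13 ≈ 6214.2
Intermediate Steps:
k(n) = (3 + n)/(-1 + n) (k(n) = (n + 3)/(-1 + n) = (3 + n)/(-1 + n))
(k(14)*72)*((61 + 18) - 13) = (((3 + 14)/(-1 + 14))*72)*((61 + 18) - 13) = ((17/13)*72)*(79 - 13) = (((1/13)*17)*72)*66 = ((17/13)*72)*66 = (1224/13)*66 = 80784/13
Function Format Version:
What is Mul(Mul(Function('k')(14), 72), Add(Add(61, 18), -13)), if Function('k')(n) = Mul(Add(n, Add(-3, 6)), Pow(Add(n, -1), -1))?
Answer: Rational(80784, 13) ≈ 6214.2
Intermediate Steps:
Function('k')(n) = Mul(Pow(Add(-1, n), -1), Add(3, n)) (Function('k')(n) = Mul(Add(n, 3), Pow(Add(-1, n), -1)) = Mul(Add(3, n), Pow(Add(-1, n), -1)) = Mul(Pow(Add(-1, n), -1), Add(3, n)))
Mul(Mul(Function('k')(14), 72), Add(Add(61, 18), -13)) = Mul(Mul(Mul(Pow(Add(-1, 14), -1), Add(3, 14)), 72), Add(Add(61, 18), -13)) = Mul(Mul(Mul(Pow(13, -1), 17), 72), Add(79, -13)) = Mul(Mul(Mul(Rational(1, 13), 17), 72), 66) = Mul(Mul(Rational(17, 13), 72), 66) = Mul(Rational(1224, 13), 66) = Rational(80784, 13)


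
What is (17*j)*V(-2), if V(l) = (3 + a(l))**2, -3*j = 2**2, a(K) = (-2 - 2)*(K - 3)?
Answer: -35972/3 ≈ -11991.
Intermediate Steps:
a(K) = 12 - 4*K (a(K) = -4*(-3 + K) = 12 - 4*K)
j = -4/3 (j = -1/3*2**2 = -1/3*4 = -4/3 ≈ -1.3333)
V(l) = (15 - 4*l)**2 (V(l) = (3 + (12 - 4*l))**2 = (15 - 4*l)**2)
(17*j)*V(-2) = (17*(-4/3))*(-15 + 4*(-2))**2 = -68*(-15 - 8)**2/3 = -68/3*(-23)**2 = -68/3*529 = -35972/3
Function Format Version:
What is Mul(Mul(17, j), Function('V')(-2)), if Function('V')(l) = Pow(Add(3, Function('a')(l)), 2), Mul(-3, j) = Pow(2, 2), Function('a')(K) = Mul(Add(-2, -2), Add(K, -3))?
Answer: Rational(-35972, 3) ≈ -11991.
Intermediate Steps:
Function('a')(K) = Add(12, Mul(-4, K)) (Function('a')(K) = Mul(-4, Add(-3, K)) = Add(12, Mul(-4, K)))
j = Rational(-4, 3) (j = Mul(Rational(-1, 3), Pow(2, 2)) = Mul(Rational(-1, 3), 4) = Rational(-4, 3) ≈ -1.3333)
Function('V')(l) = Pow(Add(15, Mul(-4, l)), 2) (Function('V')(l) = Pow(Add(3, Add(12, Mul(-4, l))), 2) = Pow(Add(15, Mul(-4, l)), 2))
Mul(Mul(17, j), Function('V')(-2)) = Mul(Mul(17, Rational(-4, 3)), Pow(Add(-15, Mul(4, -2)), 2)) = Mul(Rational(-68, 3), Pow(Add(-15, -8), 2)) = Mul(Rational(-68, 3), Pow(-23, 2)) = Mul(Rational(-68, 3), 529) = Rational(-35972, 3)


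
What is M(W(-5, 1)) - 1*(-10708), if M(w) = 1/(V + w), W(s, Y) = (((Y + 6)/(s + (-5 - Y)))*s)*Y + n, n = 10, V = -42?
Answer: 3394425/317 ≈ 10708.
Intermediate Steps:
W(s, Y) = 10 + Y*s*(6 + Y)/(-5 + s - Y) (W(s, Y) = (((Y + 6)/(s + (-5 - Y)))*s)*Y + 10 = (((6 + Y)/(-5 + s - Y))*s)*Y + 10 = (s*(6 + Y)/(-5 + s - Y))*Y + 10 = Y*s*(6 + Y)/(-5 + s - Y) + 10 = 10 + Y*s*(6 + Y)/(-5 + s - Y))
M(w) = 1/(-42 + w)
M(W(-5, 1)) - 1*(-10708) = 1/(-42 + (50 - 10*(-5) + 10*1 - 1*(-5)*1² - 6*1*(-5))/(5 + 1 - 1*(-5))) - 1*(-10708) = 1/(-42 + (50 + 50 + 10 - 1*(-5)*1 + 30)/(5 + 1 + 5)) + 10708 = 1/(-42 + (50 + 50 + 10 + 5 + 30)/11) + 10708 = 1/(-42 + (1/11)*145) + 10708 = 1/(-42 + 145/11) + 10708 = 1/(-317/11) + 10708 = -11/317 + 10708 = 3394425/317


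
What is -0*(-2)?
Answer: 0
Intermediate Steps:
-0*(-2) = -61*0 = 0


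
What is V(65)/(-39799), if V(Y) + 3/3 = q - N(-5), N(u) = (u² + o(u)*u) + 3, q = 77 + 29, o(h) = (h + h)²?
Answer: -577/39799 ≈ -0.014498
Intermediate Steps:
o(h) = 4*h² (o(h) = (2*h)² = 4*h²)
q = 106
N(u) = 3 + u² + 4*u³ (N(u) = (u² + (4*u²)*u) + 3 = (u² + 4*u³) + 3 = 3 + u² + 4*u³)
V(Y) = 577 (V(Y) = -1 + (106 - (3 + (-5)² + 4*(-5)³)) = -1 + (106 - (3 + 25 + 4*(-125))) = -1 + (106 - (3 + 25 - 500)) = -1 + (106 - 1*(-472)) = -1 + (106 + 472) = -1 + 578 = 577)
V(65)/(-39799) = 577/(-39799) = 577*(-1/39799) = -577/39799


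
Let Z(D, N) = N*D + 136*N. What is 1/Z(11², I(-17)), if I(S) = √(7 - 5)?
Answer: √2/514 ≈ 0.0027514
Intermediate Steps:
I(S) = √2
Z(D, N) = 136*N + D*N (Z(D, N) = D*N + 136*N = 136*N + D*N)
1/Z(11², I(-17)) = 1/(√2*(136 + 11²)) = 1/(√2*(136 + 121)) = 1/(√2*257) = 1/(257*√2) = √2/514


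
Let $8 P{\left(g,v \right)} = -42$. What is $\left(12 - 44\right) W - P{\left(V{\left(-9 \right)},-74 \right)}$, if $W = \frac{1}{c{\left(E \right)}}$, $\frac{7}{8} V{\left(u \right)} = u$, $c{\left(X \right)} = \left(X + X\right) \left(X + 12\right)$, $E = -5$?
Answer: $\frac{799}{140} \approx 5.7071$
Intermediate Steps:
$c{\left(X \right)} = 2 X \left(12 + X\right)$
$V{\left(u \right)} = \frac{8 u}{7}$
$W = - \frac{1}{70}$ ($W = \frac{1}{2 \left(-5\right) \left(12 - 5\right)} = \frac{1}{2 \left(-5\right) 7} = \frac{1}{-70} = - \frac{1}{70} \approx -0.014286$)
$P{\left(g,v \right)} = - \frac{21}{4}$ ($P{\left(g,v \right)} = \frac{1}{8} \left(-42\right) = - \frac{21}{4}$)
$\left(12 - 44\right) W - P{\left(V{\left(-9 \right)},-74 \right)} = \left(12 - 44\right) \left(- \frac{1}{70}\right) - - \frac{21}{4} = \left(-32\right) \left(- \frac{1}{70}\right) + \frac{21}{4} = \frac{16}{35} + \frac{21}{4} = \frac{799}{140}$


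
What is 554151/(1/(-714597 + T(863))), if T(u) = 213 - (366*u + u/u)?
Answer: -570910188693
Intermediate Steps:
T(u) = 212 - 366*u (T(u) = 213 - (366*u + 1) = 213 - (1 + 366*u) = 213 + (-1 - 366*u) = 212 - 366*u)
554151/(1/(-714597 + T(863))) = 554151/(1/(-714597 + (212 - 366*863))) = 554151/(1/(-714597 + (212 - 315858))) = 554151/(1/(-714597 - 315646)) = 554151/(1/(-1030243)) = 554151/(-1/1030243) = 554151*(-1030243) = -570910188693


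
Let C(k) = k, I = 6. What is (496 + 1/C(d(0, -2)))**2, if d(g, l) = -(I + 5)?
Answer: 29757025/121 ≈ 2.4593e+5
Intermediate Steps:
d(g, l) = -11 (d(g, l) = -(6 + 5) = -1*11 = -11)
(496 + 1/C(d(0, -2)))**2 = (496 + 1/(-11))**2 = (496 - 1/11)**2 = (5455/11)**2 = 29757025/121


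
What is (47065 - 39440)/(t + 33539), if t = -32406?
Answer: 7625/1133 ≈ 6.7299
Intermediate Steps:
(47065 - 39440)/(t + 33539) = (47065 - 39440)/(-32406 + 33539) = 7625/1133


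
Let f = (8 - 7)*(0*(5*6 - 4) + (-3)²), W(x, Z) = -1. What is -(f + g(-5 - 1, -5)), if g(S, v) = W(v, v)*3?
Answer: -6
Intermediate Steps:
f = 9 (f = 1*(0*(30 - 4) + 9) = 1*(0*26 + 9) = 1*(0 + 9) = 1*9 = 9)
g(S, v) = -3 (g(S, v) = -1*3 = -3)
-(f + g(-5 - 1, -5)) = -(9 - 3) = -1*6 = -6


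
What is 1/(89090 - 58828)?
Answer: 1/30262 ≈ 3.3045e-5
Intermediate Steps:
1/(89090 - 58828) = 1/30262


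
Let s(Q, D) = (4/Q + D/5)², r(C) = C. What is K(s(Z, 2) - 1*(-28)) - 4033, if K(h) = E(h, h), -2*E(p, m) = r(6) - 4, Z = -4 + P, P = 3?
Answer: -4034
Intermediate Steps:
Z = -1 (Z = -4 + 3 = -1)
s(Q, D) = (4/Q + D/5)² (s(Q, D) = (4/Q + D*(⅕))² = (4/Q + D/5)²)
E(p, m) = -1 (E(p, m) = -(6 - 4)/2 = -½*2 = -1)
K(h) = -1
K(s(Z, 2) - 1*(-28)) - 4033 = -1 - 4033 = -4034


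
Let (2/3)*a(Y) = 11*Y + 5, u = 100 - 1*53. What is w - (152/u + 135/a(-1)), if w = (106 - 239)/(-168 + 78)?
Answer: 56021/4230 ≈ 13.244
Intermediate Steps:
u = 47 (u = 100 - 53 = 47)
w = 133/90 (w = -133/(-90) = -133*(-1/90) = 133/90 ≈ 1.4778)
a(Y) = 15/2 + 33*Y/2 (a(Y) = 3*(11*Y + 5)/2 = 3*(5 + 11*Y)/2 = 15/2 + 33*Y/2)
w - (152/u + 135/a(-1)) = 133/90 - (152/47 + 135/(15/2 + (33/2)*(-1))) = 133/90 - (152*(1/47) + 135/(15/2 - 33/2)) = 133/90 - (152/47 + 135/(-9)) = 133/90 - (152/47 + 135*(-1/9)) = 133/90 - (152/47 - 15) = 133/90 - 1*(-553/47) = 133/90 + 553/47 = 56021/4230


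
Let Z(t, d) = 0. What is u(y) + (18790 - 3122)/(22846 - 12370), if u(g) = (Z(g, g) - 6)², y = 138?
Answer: 98201/2619 ≈ 37.496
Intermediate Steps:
u(g) = 36 (u(g) = (0 - 6)² = (-6)² = 36)
u(y) + (18790 - 3122)/(22846 - 12370) = 36 + (18790 - 3122)/(22846 - 12370) = 36 + 15668/10476 = 36 + 15668*(1/10476) = 36 + 3917/2619 = 98201/2619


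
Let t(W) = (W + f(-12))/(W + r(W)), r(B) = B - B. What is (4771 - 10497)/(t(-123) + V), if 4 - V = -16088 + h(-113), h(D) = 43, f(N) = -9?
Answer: -234766/658053 ≈ -0.35676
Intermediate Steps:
r(B) = 0
t(W) = (-9 + W)/W (t(W) = (W - 9)/(W + 0) = (-9 + W)/W)
V = 16049 (V = 4 - (-16088 + 43) = 4 - 1*(-16045) = 4 + 16045 = 16049)
(4771 - 10497)/(t(-123) + V) = (4771 - 10497)/((-9 - 123)/(-123) + 16049) = -5726/(-1/123*(-132) + 16049) = -5726/(44/41 + 16049) = -5726/658053/41 = -5726*41/658053 = -234766/658053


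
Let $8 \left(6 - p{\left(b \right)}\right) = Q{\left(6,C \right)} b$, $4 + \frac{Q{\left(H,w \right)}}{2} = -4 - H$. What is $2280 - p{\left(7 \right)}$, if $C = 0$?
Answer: $\frac{4499}{2} \approx 2249.5$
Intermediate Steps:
$Q{\left(H,w \right)} = -16 - 2 H$ ($Q{\left(H,w \right)} = -8 + 2 \left(-4 - H\right) = -8 - \left(8 + 2 H\right) = -16 - 2 H$)
$p{\left(b \right)} = 6 + \frac{7 b}{2}$ ($p{\left(b \right)} = 6 - \frac{\left(-16 - 12\right) b}{8} = 6 - \frac{\left(-28\right) b}{8} = 6 + \frac{7 b}{2}$)
$2280 - p{\left(7 \right)} = 2280 - \left(6 + \frac{7}{2} \cdot 7\right) = 2280 - \left(6 + \frac{49}{2}\right) = 2280 - \frac{61}{2} = \frac{4499}{2}$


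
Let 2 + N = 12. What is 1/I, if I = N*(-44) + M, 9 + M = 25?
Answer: -1/424 ≈ -0.0023585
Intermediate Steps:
N = 10 (N = -2 + 12 = 10)
M = 16 (M = -9 + 25 = 16)
I = -424 (I = 10*(-44) + 16 = -440 + 16 = -424)
1/I = 1/(-424) = -1/424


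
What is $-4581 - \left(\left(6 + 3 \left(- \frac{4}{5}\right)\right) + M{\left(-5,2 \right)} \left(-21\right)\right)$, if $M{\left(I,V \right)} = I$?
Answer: $- \frac{23448}{5} \approx -4689.6$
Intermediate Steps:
$-4581 - \left(\left(6 + 3 \left(- \frac{4}{5}\right)\right) + M{\left(-5,2 \right)} \left(-21\right)\right) = -4581 - \left(\left(6 + 3 \left(- \frac{4}{5}\right)\right) - -105\right) = -4581 - \left(\left(6 + 3 \left(\left(-4\right) \frac{1}{5}\right)\right) + 105\right) = -4581 - \left(\left(6 + 3 \left(- \frac{4}{5}\right)\right) + 105\right) = -4581 - \left(\left(6 - \frac{12}{5}\right) + 105\right) = -4581 - \left(\frac{18}{5} + 105\right) = -4581 - \frac{543}{5} = - \frac{23448}{5}$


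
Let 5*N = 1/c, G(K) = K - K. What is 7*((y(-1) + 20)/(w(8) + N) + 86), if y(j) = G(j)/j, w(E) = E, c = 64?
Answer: 1586522/2561 ≈ 619.49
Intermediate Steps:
G(K) = 0
N = 1/320 (N = (⅕)/64 = (⅕)*(1/64) = 1/320 ≈ 0.0031250)
y(j) = 0 (y(j) = 0/j = 0)
7*((y(-1) + 20)/(w(8) + N) + 86) = 7*((0 + 20)/(8 + 1/320) + 86) = 7*(20/(2561/320) + 86) = 7*(20*(320/2561) + 86) = 7*(6400/2561 + 86) = 7*(226646/2561) = 1586522/2561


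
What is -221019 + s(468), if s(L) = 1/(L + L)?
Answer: -206873783/936 ≈ -2.2102e+5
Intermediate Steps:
s(L) = 1/(2*L)
-221019 + s(468) = -221019 + (1/2)/468 = -221019 + (1/2)*(1/468) = -221019 + 1/936 = -206873783/936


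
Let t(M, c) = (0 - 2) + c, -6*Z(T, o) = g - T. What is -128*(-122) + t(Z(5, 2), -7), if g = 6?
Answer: 15607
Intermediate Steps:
Z(T, o) = -1 + T/6 (Z(T, o) = -(6 - T)/6 = -1 + T/6)
t(M, c) = -2 + c
-128*(-122) + t(Z(5, 2), -7) = -128*(-122) + (-2 - 7) = 15616 - 9 = 15607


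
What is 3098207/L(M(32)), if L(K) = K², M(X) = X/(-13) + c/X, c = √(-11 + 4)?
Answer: 536163310592/(1024 - 13*I*√7)² ≈ 5.096e+5 + 34272.0*I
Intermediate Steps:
c = I*√7 (c = √(-7) = I*√7 ≈ 2.6458*I)
M(X) = -X/13 + I*√7/X (M(X) = X/(-13) + (I*√7)/X = X*(-1/13) + I*√7/X = -X/13 + I*√7/X)
3098207/L(M(32)) = 3098207/((-1/13*32 + I*√7/32)²) = 3098207/((-32/13 + I*√7*(1/32))²) = 3098207/((-32/13 + I*√7/32)²) = 3098207/(-32/13 + I*√7/32)²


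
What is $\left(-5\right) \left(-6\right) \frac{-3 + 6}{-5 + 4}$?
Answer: $-90$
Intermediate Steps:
$\left(-5\right) \left(-6\right) \frac{-3 + 6}{-5 + 4} = 30 \frac{3}{-1} = 30 \cdot 3 \left(-1\right) = 30 \left(-3\right) = -90$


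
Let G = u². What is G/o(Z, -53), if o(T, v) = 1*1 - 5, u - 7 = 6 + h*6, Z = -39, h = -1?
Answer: -49/4 ≈ -12.250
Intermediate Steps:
u = 7 (u = 7 + (6 - 1*6) = 7 + (6 - 6) = 7 + 0 = 7)
o(T, v) = -4 (o(T, v) = 1 - 5 = -4)
G = 49 (G = 7² = 49)
G/o(Z, -53) = 49/(-4) = 49*(-¼) = -49/4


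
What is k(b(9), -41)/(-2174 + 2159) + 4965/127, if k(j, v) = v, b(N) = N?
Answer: 79682/1905 ≈ 41.828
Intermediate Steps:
k(b(9), -41)/(-2174 + 2159) + 4965/127 = -41/(-2174 + 2159) + 4965/127 = -41/(-15) + 4965*(1/127) = -41*(-1/15) + 4965/127 = 41/15 + 4965/127 = 79682/1905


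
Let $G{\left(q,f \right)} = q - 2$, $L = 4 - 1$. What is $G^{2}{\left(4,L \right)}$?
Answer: $4$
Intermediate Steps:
$L = 3$ ($L = 4 - 1 = 3$)
$G{\left(q,f \right)} = -2 + q$
$G^{2}{\left(4,L \right)} = \left(-2 + 4\right)^{2} = 2^{2} = 4$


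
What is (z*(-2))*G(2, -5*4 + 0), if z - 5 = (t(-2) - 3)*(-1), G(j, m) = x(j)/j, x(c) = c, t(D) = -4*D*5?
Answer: 64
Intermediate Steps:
t(D) = -20*D
G(j, m) = 1 (G(j, m) = j/j = 1)
z = -32 (z = 5 + (-20*(-2) - 3)*(-1) = 5 + (40 - 3)*(-1) = 5 + 37*(-1) = 5 - 37 = -32)
(z*(-2))*G(2, -5*4 + 0) = -32*(-2)*1 = 64*1 = 64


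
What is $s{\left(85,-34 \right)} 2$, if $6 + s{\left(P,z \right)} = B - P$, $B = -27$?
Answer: $-236$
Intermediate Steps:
$s{\left(P,z \right)} = -33 - P$ ($s{\left(P,z \right)} = -6 - \left(27 + P\right) = -33 - P$)
$s{\left(85,-34 \right)} 2 = \left(-33 - 85\right) 2 = \left(-118\right) 2 = -236$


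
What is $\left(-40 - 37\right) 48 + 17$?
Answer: $-3679$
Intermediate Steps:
$\left(-40 - 37\right) 48 + 17 = \left(-77\right) 48 + 17 = -3696 + 17 = -3679$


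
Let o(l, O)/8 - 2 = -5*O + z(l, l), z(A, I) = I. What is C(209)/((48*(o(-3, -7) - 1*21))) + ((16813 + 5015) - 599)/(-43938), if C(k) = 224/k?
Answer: -1113447067/2304943542 ≈ -0.48307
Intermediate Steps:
o(l, O) = 16 - 40*O + 8*l (o(l, O) = 16 + 8*(-5*O + l) = 16 + 8*(l - 5*O) = 16 + (-40*O + 8*l) = 16 - 40*O + 8*l)
C(209)/((48*(o(-3, -7) - 1*21))) + ((16813 + 5015) - 599)/(-43938) = (224/209)/((48*((16 - 40*(-7) + 8*(-3)) - 1*21))) + ((16813 + 5015) - 599)/(-43938) = (224*(1/209))/((48*((16 + 280 - 24) - 21))) + (21828 - 599)*(-1/43938) = 224/(209*((48*(272 - 21)))) + 21229*(-1/43938) = 224/(209*((48*251))) - 21229/43938 = (224/209)/12048 - 21229/43938 = (224/209)*(1/12048) - 21229/43938 = 14/157377 - 21229/43938 = -1113447067/2304943542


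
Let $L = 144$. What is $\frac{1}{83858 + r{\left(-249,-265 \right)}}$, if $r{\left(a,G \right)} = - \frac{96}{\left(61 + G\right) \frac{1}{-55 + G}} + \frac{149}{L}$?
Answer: $\frac{2448}{204918277} \approx 1.1946 \cdot 10^{-5}$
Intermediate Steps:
$r{\left(a,G \right)} = \frac{149}{144} - \frac{96 \left(-55 + G\right)}{61 + G}$ ($r{\left(a,G \right)} = - \frac{96}{\left(61 + G\right) \frac{1}{-55 + G}} + \frac{149}{144} = - \frac{96}{\frac{1}{-55 + G} \left(61 + G\right)} + 149 \cdot \frac{1}{144} = - 96 \frac{-55 + G}{61 + G} + \frac{149}{144} = - \frac{96 \left(-55 + G\right)}{61 + G} + \frac{149}{144} = \frac{149}{144} - \frac{96 \left(-55 + G\right)}{61 + G}$)
$\frac{1}{83858 + r{\left(-249,-265 \right)}} = \frac{1}{83858 + \frac{769409 - -3623875}{144 \left(61 - 265\right)}} = \frac{1}{83858 + \frac{769409 + 3623875}{144 \left(-204\right)}} = \frac{1}{83858 + \frac{1}{144} \left(- \frac{1}{204}\right) 4393284} = \frac{1}{83858 - \frac{366107}{2448}} = \frac{1}{\frac{204918277}{2448}} = \frac{2448}{204918277}$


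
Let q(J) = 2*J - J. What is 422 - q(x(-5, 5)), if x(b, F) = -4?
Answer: 426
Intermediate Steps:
q(J) = J
422 - q(x(-5, 5)) = 422 - 1*(-4) = 422 + 4 = 426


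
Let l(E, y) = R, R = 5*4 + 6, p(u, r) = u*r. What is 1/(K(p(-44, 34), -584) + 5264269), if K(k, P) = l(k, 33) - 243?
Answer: 1/5264052 ≈ 1.8997e-7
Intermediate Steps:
p(u, r) = r*u
R = 26 (R = 20 + 6 = 26)
l(E, y) = 26
K(k, P) = -217 (K(k, P) = 26 - 243 = -217)
1/(K(p(-44, 34), -584) + 5264269) = 1/(-217 + 5264269) = 1/5264052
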